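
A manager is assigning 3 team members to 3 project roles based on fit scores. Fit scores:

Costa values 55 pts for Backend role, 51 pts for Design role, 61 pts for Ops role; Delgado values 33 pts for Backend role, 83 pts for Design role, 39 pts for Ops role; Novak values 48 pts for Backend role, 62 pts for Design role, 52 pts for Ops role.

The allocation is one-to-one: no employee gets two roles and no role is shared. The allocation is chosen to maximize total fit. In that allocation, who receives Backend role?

Novak receives Backend role.

Optimal: Costa→Ops role (61 pts), Delgado→Design role (83 pts), Novak→Backend role (48 pts) — total 61+83+48 = 192 pts.
Column-greedy (each role in turn goes to its best remaining employee) gives 190 pts, worse by 2.
Swapping Delgado↔Costa (Delgado→Ops role 39 pts, Costa→Design role 51 pts) loses 54.
Novak's own top role is Design role (62 pts), but forcing Novak→Design role and reassigning the rest optimally gives only 156 pts — worse by 36.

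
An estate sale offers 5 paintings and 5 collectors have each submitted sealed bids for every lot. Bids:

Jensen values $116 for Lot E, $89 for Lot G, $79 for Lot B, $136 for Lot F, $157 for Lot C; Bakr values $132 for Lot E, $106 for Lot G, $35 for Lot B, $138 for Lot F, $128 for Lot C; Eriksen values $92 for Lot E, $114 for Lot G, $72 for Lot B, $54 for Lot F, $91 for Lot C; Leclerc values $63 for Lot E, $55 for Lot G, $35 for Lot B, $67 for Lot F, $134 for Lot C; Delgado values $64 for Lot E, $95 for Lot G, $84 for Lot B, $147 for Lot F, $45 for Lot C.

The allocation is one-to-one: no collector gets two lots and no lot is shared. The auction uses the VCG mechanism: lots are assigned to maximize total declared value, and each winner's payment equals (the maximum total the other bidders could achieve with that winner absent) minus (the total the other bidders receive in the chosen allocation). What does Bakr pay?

Efficient allocation: Jensen→Lot B ($79), Bakr→Lot E ($132), Eriksen→Lot G ($114), Leclerc→Lot C ($134), Delgado→Lot F ($147); total welfare W = $606.
Bakr receives Lot E at value $132, so the others get W − 132 = $474.
Without Bakr: best allocation of the remaining 4 bidders over all 5 lots is Jensen→Lot E ($116), Eriksen→Lot G ($114), Leclerc→Lot C ($134), Delgado→Lot F ($147), total $511.
VCG payment = (others' best without Bakr) − (others' welfare with Bakr) = 511 − 474 = $37.

Bakr pays $37.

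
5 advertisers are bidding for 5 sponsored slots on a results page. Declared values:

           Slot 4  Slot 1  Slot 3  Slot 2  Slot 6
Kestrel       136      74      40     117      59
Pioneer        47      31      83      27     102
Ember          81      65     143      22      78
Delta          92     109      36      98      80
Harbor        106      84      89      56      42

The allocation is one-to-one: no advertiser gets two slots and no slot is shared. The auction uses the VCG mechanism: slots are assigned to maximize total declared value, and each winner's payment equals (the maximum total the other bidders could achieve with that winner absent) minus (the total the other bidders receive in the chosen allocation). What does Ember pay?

Ember pays $2.

Efficient allocation: Kestrel→Slot 2 ($117), Pioneer→Slot 6 ($102), Ember→Slot 3 ($143), Delta→Slot 1 ($109), Harbor→Slot 4 ($106); total welfare W = $577.
Ember receives Slot 3 at value $143, so the others get W − 143 = $434.
Without Ember: best allocation of the remaining 4 bidders over all 5 slots is Kestrel→Slot 4 ($136), Pioneer→Slot 6 ($102), Delta→Slot 1 ($109), Harbor→Slot 3 ($89), total $436.
VCG payment = (others' best without Ember) − (others' welfare with Ember) = 436 − 434 = $2.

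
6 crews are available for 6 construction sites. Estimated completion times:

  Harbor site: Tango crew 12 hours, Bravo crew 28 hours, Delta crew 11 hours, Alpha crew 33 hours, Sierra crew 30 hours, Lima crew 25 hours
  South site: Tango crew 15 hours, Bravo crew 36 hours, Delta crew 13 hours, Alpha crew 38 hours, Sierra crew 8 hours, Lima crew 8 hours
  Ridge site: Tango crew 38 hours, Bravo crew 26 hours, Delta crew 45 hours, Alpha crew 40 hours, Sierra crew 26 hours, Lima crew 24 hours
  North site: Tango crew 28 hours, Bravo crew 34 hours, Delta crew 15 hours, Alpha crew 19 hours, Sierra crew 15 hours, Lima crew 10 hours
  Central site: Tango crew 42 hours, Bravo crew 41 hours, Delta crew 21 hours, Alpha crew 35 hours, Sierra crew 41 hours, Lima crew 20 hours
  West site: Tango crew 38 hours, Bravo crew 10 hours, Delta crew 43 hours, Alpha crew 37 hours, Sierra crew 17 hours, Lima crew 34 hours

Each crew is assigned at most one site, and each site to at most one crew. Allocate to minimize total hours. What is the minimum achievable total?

Min total: 94 hours

Optimal: Tango crew→Harbor site (12 hours), Bravo crew→West site (10 hours), Delta crew→Central site (21 hours), Alpha crew→North site (19 hours), Sierra crew→South site (8 hours), Lima crew→Ridge site (24 hours) — total 12+10+21+19+8+24 = 94 hours.
Next-best assignment: Tango crew→Harbor site, Bravo crew→West site, Delta crew→Central site, Alpha crew→North site, Sierra crew→Ridge site, Lima crew→South site = 96 hours.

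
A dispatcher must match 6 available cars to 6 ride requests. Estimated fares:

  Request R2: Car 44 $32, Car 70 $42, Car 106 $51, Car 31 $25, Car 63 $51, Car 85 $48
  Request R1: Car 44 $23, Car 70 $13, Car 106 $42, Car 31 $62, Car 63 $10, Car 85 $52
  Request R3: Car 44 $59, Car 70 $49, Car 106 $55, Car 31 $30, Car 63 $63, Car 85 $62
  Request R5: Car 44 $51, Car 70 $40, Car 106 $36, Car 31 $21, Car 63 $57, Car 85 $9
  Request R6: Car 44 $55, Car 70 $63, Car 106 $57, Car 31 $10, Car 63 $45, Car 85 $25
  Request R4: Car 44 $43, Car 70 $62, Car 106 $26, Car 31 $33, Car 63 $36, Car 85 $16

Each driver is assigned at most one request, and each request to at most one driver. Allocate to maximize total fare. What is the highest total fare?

Optimal: Car 44→Request R6 ($55), Car 70→Request R4 ($62), Car 106→Request R2 ($51), Car 31→Request R1 ($62), Car 63→Request R5 ($57), Car 85→Request R3 ($62) — total 55+62+51+62+57+62 = $349.
Column-greedy (each request in turn goes to its best remaining driver) gives $306, worse by 43.
Next-best assignment: Car 44→Request R3, Car 70→Request R4, Car 106→Request R6, Car 31→Request R1, Car 63→Request R5, Car 85→Request R2 = $345.
No other one-to-one assignment exceeds $349.

Maximum total: $349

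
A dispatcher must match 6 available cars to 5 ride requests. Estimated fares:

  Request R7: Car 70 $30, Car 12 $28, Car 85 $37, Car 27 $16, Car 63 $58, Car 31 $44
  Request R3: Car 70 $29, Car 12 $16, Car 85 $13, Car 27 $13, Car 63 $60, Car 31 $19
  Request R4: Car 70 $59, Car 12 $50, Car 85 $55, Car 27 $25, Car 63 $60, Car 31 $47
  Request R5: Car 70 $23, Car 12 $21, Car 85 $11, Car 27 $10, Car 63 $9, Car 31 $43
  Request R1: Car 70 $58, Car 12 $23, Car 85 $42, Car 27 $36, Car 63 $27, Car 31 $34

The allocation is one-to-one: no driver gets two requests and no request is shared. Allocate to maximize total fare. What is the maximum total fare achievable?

This is a one-to-one assignment (maximum-weight bipartite matching).
Optimal: Car 85→Request R7 ($37), Car 63→Request R3 ($60), Car 12→Request R4 ($50), Car 31→Request R5 ($43), Car 70→Request R1 ($58) — total 37+60+50+43+58 = $248.
Row-greedy (each driver in turn takes its best remaining request) gives $151, worse by 97.
Swapping Car 12↔Car 70 (Car 12→Request R1 $23, Car 70→Request R4 $59) loses 26.

Max total: $248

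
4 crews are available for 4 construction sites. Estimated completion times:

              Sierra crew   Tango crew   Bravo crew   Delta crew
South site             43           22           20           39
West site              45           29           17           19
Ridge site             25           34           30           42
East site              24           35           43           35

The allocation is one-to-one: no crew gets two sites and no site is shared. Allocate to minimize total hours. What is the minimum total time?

Min total: 95 hours

Optimal: Sierra crew→East site (24 hours), Tango crew→South site (22 hours), Bravo crew→Ridge site (30 hours), Delta crew→West site (19 hours) — total 24+22+30+19 = 95 hours.
Row-greedy (each crew in turn takes its cheapest remaining site) gives 105 hours, worse by 10.
Next-best assignment: Sierra crew→East site, Tango crew→Ridge site, Bravo crew→South site, Delta crew→West site = 97 hours.
Swapping Bravo crew↔Tango crew (Bravo crew→South site 20 hours, Tango crew→Ridge site 34 hours) adds 2.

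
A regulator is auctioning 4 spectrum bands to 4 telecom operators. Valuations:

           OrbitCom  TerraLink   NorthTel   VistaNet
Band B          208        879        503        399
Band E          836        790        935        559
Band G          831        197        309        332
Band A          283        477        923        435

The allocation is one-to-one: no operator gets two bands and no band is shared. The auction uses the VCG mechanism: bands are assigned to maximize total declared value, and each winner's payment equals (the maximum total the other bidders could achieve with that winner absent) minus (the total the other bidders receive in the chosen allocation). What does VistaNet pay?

Efficient allocation: OrbitCom→Band G ($831M), TerraLink→Band B ($879M), NorthTel→Band A ($923M), VistaNet→Band E ($559M); total welfare W = $3192M.
VistaNet receives Band E at value $559M, so the others get W − 559 = $2633M.
Without VistaNet: best allocation of the remaining 3 bidders over all 4 bands is OrbitCom→Band G ($831M), TerraLink→Band B ($879M), NorthTel→Band E ($935M), total $2645M.
VCG payment = (others' best without VistaNet) − (others' welfare with VistaNet) = 2645 − 2633 = $12M.

VistaNet pays $12M.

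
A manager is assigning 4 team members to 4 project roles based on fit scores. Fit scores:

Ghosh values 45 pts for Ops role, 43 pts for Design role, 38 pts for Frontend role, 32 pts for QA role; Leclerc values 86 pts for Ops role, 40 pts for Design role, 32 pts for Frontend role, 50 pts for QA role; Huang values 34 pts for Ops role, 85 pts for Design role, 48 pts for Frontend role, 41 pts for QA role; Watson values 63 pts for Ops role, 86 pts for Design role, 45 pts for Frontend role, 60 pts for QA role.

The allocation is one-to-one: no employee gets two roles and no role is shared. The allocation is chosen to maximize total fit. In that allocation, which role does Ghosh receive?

Optimal: Ghosh→Frontend role (38 pts), Leclerc→Ops role (86 pts), Huang→Design role (85 pts), Watson→QA role (60 pts) — total 38+86+85+60 = 269 pts.
Row-greedy (each employee in turn takes its best remaining role) gives 225 pts, worse by 44.
Next-best assignment: Ghosh→QA role, Leclerc→Ops role, Huang→Frontend role, Watson→Design role = 252 pts.
Ghosh's own top role is Ops role (45 pts), but forcing Ghosh→Ops role and reassigning the rest optimally gives only 229 pts — worse by 40.

Ghosh receives Frontend role.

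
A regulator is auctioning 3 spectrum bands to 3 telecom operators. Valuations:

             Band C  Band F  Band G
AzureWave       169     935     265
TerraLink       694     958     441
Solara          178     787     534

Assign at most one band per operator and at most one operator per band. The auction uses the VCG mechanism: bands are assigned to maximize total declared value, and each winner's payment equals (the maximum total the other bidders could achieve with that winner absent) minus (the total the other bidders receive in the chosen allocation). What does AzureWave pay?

Efficient allocation: AzureWave→Band F ($935M), TerraLink→Band C ($694M), Solara→Band G ($534M); total welfare W = $2163M.
AzureWave receives Band F at value $935M, so the others get W − 935 = $1228M.
Without AzureWave: best allocation of the remaining 2 bidders over all 3 bands is TerraLink→Band F ($958M), Solara→Band G ($534M), total $1492M.
VCG payment = (others' best without AzureWave) − (others' welfare with AzureWave) = 1492 − 1228 = $264M.

AzureWave pays $264M.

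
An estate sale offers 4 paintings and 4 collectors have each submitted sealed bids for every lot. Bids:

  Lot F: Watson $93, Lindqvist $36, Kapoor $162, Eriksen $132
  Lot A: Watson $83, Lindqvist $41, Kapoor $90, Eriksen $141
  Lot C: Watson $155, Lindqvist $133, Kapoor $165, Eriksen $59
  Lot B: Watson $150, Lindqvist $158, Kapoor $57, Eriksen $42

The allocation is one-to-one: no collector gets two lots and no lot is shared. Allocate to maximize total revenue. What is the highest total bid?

Max total: $616

Optimal: Watson→Lot C ($155), Lindqvist→Lot B ($158), Kapoor→Lot F ($162), Eriksen→Lot A ($141) — total 155+158+162+141 = $616.
Max-entry greedy (repeatedly take the single best remaining cell) gives $557, worse by 59.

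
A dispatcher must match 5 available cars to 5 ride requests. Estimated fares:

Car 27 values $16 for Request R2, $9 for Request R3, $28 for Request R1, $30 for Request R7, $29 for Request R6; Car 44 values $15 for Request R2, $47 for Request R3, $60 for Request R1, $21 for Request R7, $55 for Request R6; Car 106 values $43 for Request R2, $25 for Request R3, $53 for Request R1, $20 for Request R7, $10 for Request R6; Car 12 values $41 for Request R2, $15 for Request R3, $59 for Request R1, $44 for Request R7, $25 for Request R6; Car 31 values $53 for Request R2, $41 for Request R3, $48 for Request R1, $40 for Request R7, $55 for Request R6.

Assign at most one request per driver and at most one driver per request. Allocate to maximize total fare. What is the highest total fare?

This is the linear assignment problem.
Optimal: Car 27→Request R7 ($30), Car 44→Request R3 ($47), Car 106→Request R2 ($43), Car 12→Request R1 ($59), Car 31→Request R6 ($55) — total 30+47+43+59+55 = $234.
Row-greedy (each driver in turn takes its best remaining request) gives $199, worse by 35.

Max total: $234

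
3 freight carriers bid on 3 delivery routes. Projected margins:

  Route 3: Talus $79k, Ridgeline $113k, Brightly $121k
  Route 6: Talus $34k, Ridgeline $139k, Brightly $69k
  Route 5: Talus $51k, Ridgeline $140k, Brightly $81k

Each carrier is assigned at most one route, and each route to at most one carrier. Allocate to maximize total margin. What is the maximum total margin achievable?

Treat this as an assignment problem: match each carrier to one route.
Optimal: Talus→Route 5 ($51k), Ridgeline→Route 6 ($139k), Brightly→Route 3 ($121k) — total 51+139+121 = $311k.
Max-entry greedy (repeatedly take the single best remaining cell) gives $295k, worse by 16.
Next-best assignment: Talus→Route 3, Ridgeline→Route 6, Brightly→Route 5 = $299k.

Max total: $311k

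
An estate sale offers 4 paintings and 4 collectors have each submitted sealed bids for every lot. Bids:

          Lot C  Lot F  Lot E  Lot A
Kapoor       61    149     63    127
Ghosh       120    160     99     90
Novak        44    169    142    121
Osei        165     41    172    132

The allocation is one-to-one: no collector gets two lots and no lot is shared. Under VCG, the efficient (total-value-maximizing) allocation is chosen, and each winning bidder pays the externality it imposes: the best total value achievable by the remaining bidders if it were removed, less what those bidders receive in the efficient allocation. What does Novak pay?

Efficient allocation: Kapoor→Lot A ($127), Ghosh→Lot F ($160), Novak→Lot E ($142), Osei→Lot C ($165); total welfare W = $594.
Novak receives Lot E at value $142, so the others get W − 142 = $452.
Without Novak: best allocation of the remaining 3 bidders over all 4 lots is Kapoor→Lot A ($127), Ghosh→Lot F ($160), Osei→Lot E ($172), total $459.
VCG payment = (others' best without Novak) − (others' welfare with Novak) = 459 − 452 = $7.

Novak pays $7.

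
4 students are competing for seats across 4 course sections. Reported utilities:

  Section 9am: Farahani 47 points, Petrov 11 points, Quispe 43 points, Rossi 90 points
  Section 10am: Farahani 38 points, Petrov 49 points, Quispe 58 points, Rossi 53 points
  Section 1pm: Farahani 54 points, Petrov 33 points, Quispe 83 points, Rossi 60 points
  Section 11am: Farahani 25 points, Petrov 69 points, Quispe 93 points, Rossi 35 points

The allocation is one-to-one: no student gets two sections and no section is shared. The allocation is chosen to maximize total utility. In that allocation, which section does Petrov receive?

This is a one-to-one assignment (maximum-weight bipartite matching).
Optimal: Farahani→Section 1pm (54 points), Petrov→Section 10am (49 points), Quispe→Section 11am (93 points), Rossi→Section 9am (90 points) — total 54+49+93+90 = 286 points.
Row-greedy (each student in turn takes its best remaining section) gives 271 points, worse by 15.
Petrov's own top section is Section 11am (69 points), but forcing Petrov→Section 11am and reassigning the rest optimally gives only 280 points — worse by 6.

Petrov receives Section 10am.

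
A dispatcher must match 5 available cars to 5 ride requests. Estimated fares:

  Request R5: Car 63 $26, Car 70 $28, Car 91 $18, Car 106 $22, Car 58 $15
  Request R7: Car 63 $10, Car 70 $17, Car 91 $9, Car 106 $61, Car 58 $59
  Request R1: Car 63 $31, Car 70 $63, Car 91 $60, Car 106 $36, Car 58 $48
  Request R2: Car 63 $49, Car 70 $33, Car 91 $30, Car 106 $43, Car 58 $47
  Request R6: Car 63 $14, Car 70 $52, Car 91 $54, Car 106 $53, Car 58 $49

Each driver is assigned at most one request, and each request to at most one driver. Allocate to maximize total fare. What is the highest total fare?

Optimal: Car 63→Request R5 ($26), Car 70→Request R1 ($63), Car 91→Request R6 ($54), Car 106→Request R7 ($61), Car 58→Request R2 ($47) — total 26+63+54+61+47 = $251.
Swapping Car 91↔Car 58 (Car 91→Request R2 $30, Car 58→Request R6 $49) loses 22.
No other one-to-one assignment exceeds $251.

Max total: $251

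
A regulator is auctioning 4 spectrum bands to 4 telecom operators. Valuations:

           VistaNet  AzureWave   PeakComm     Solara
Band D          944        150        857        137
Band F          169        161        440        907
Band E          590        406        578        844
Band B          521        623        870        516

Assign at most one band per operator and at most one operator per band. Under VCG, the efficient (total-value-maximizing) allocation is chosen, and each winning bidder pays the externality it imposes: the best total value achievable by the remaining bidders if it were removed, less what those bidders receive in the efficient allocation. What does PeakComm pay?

PeakComm pays $217M.

Efficient allocation: VistaNet→Band D ($944M), AzureWave→Band E ($406M), PeakComm→Band B ($870M), Solara→Band F ($907M); total welfare W = $3127M.
PeakComm receives Band B at value $870M, so the others get W − 870 = $2257M.
Without PeakComm: best allocation of the remaining 3 bidders over all 4 bands is VistaNet→Band D ($944M), AzureWave→Band B ($623M), Solara→Band F ($907M), total $2474M.
VCG payment = (others' best without PeakComm) − (others' welfare with PeakComm) = 2474 − 2257 = $217M.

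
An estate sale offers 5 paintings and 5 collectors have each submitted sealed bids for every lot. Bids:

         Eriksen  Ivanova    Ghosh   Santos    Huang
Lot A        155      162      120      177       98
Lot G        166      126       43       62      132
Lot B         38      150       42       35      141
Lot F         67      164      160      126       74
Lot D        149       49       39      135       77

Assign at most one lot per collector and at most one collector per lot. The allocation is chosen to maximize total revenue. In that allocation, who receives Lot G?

Huang receives Lot G.

This is the linear assignment problem.
Optimal: Eriksen→Lot D ($149), Ivanova→Lot B ($150), Ghosh→Lot F ($160), Santos→Lot A ($177), Huang→Lot G ($132) — total 149+150+160+177+132 = $768.
Max-entry greedy (repeatedly take the single best remaining cell) gives $687, worse by 81.
Swapping Huang↔Ivanova (Huang→Lot B $141, Ivanova→Lot G $126) loses 15.
Checked against all permutations: $768 is optimal.
Huang's own top lot is Lot B ($141), but forcing Huang→Lot B and reassigning the rest optimally gives only $764 — worse by 4.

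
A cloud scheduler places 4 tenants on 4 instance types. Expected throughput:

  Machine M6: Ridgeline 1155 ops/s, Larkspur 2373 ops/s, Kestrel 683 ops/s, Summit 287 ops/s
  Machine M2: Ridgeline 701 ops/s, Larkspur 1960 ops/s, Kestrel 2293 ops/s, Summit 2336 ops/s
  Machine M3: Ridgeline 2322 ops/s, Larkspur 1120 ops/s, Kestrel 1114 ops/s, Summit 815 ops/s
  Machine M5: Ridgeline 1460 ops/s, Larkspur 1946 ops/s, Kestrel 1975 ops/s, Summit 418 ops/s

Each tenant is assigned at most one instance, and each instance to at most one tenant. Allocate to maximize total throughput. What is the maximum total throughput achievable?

This is the linear assignment problem.
Optimal: Ridgeline→Machine M3 (2322 ops/s), Larkspur→Machine M6 (2373 ops/s), Kestrel→Machine M5 (1975 ops/s), Summit→Machine M2 (2336 ops/s) — total 2322+2373+1975+2336 = 9006 ops/s.
Row-greedy (each tenant in turn takes its best remaining instance) gives 7406 ops/s, worse by 1600.

Max total: 9006 ops/s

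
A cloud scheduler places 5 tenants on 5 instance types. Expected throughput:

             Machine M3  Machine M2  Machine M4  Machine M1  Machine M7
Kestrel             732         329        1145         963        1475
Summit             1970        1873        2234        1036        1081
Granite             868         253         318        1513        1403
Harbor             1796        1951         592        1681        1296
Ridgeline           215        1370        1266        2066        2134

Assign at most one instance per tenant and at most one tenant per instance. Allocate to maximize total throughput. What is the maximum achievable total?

Treat this as an assignment problem: match each tenant to one instance.
Optimal: Kestrel→Machine M4 (1145 ops/s), Summit→Machine M3 (1970 ops/s), Granite→Machine M1 (1513 ops/s), Harbor→Machine M2 (1951 ops/s), Ridgeline→Machine M7 (2134 ops/s) — total 1145+1970+1513+1951+2134 = 8713 ops/s.
Max-entry greedy (repeatedly take the single best remaining cell) gives 8564 ops/s, worse by 149.
Next-best assignment: Kestrel→Machine M7, Summit→Machine M4, Granite→Machine M3, Harbor→Machine M2, Ridgeline→Machine M1 = 8594 ops/s.
Swapping Kestrel↔Ridgeline (Kestrel→Machine M7 1475 ops/s, Ridgeline→Machine M4 1266 ops/s) loses 538.

Maximum total: 8713 ops/s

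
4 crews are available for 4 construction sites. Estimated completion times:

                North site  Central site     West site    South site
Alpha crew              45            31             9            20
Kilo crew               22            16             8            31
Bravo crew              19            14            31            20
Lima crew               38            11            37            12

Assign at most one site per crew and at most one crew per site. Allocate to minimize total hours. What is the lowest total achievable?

Min total: 56 hours

Treat this as an assignment problem: match each crew to one site.
Optimal: Alpha crew→West site (9 hours), Kilo crew→Central site (16 hours), Bravo crew→North site (19 hours), Lima crew→South site (12 hours) — total 9+16+19+12 = 56 hours.
Next-best assignment: Alpha crew→West site, Kilo crew→North site, Bravo crew→Central site, Lima crew→South site = 57 hours.
Swapping Lima crew↔Alpha crew (Lima crew→West site 37 hours, Alpha crew→South site 20 hours) adds 36.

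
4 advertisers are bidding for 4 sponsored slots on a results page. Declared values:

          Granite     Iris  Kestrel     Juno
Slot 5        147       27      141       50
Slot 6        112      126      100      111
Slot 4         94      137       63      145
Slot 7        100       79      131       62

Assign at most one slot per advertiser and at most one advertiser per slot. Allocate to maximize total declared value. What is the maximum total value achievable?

Maximum total: $549

Optimal: Granite→Slot 5 ($147), Iris→Slot 6 ($126), Kestrel→Slot 7 ($131), Juno→Slot 4 ($145) — total 147+126+131+145 = $549.
Row-greedy (each advertiser in turn takes its best remaining slot) gives $526, worse by 23.
Next-best assignment: Granite→Slot 5, Iris→Slot 4, Kestrel→Slot 7, Juno→Slot 6 = $526.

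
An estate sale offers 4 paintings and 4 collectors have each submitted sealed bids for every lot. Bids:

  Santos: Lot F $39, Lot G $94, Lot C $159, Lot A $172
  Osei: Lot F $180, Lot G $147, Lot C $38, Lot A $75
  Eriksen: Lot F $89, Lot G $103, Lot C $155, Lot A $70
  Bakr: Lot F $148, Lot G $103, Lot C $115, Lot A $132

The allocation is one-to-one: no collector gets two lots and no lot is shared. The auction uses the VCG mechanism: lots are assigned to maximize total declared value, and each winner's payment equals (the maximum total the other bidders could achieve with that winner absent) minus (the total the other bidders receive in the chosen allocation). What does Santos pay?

Efficient allocation: Santos→Lot A ($172), Osei→Lot G ($147), Eriksen→Lot C ($155), Bakr→Lot F ($148); total welfare W = $622.
Santos receives Lot A at value $172, so the others get W − 172 = $450.
Without Santos: best allocation of the remaining 3 bidders over all 4 lots is Osei→Lot F ($180), Eriksen→Lot C ($155), Bakr→Lot A ($132), total $467.
VCG payment = (others' best without Santos) − (others' welfare with Santos) = 467 − 450 = $17.

Santos pays $17.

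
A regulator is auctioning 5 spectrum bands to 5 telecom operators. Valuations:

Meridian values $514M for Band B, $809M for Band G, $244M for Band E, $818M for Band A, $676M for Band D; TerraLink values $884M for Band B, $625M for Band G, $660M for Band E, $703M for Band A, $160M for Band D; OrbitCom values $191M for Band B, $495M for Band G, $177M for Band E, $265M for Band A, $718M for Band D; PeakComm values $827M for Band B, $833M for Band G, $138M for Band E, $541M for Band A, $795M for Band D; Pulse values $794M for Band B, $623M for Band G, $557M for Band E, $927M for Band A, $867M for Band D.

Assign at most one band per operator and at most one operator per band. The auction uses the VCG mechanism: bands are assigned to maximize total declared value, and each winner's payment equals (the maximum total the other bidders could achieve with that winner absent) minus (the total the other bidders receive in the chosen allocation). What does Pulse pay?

Pulse pays $239M.

Efficient allocation: Meridian→Band G ($809M), TerraLink→Band E ($660M), OrbitCom→Band D ($718M), PeakComm→Band B ($827M), Pulse→Band A ($927M); total welfare W = $3941M.
Pulse receives Band A at value $927M, so the others get W − 927 = $3014M.
Without Pulse: best allocation of the remaining 4 bidders over all 5 bands is Meridian→Band A ($818M), TerraLink→Band B ($884M), OrbitCom→Band D ($718M), PeakComm→Band G ($833M), total $3253M.
VCG payment = (others' best without Pulse) − (others' welfare with Pulse) = 3253 − 3014 = $239M.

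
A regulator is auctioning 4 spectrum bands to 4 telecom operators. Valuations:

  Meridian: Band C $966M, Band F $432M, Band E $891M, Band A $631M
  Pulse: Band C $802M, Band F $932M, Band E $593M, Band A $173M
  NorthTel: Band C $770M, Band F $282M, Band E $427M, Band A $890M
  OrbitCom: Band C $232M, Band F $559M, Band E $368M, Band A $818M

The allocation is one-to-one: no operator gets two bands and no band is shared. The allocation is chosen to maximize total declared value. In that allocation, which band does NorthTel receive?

NorthTel receives Band C.

Optimal: Meridian→Band E ($891M), Pulse→Band F ($932M), NorthTel→Band C ($770M), OrbitCom→Band A ($818M) — total 891+932+770+818 = $3411M.
Next-best assignment: Meridian→Band C, Pulse→Band F, NorthTel→Band A, OrbitCom→Band E = $3156M.
No other one-to-one assignment exceeds $3411M.
NorthTel's own top band is Band A ($890M), but forcing NorthTel→Band A and reassigning the rest optimally gives only $3156M — worse by 255.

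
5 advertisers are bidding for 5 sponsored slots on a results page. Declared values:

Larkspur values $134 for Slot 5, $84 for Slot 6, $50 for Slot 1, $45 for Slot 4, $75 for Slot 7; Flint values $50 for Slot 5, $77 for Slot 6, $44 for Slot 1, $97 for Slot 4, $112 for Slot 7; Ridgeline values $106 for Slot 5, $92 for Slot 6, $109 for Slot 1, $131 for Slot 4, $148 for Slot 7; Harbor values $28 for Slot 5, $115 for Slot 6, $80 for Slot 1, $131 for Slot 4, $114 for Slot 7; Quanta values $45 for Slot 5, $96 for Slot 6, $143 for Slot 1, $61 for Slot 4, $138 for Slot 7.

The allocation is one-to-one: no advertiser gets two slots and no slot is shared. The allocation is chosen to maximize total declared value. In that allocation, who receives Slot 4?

Flint receives Slot 4.

Optimal: Larkspur→Slot 5 ($134), Flint→Slot 4 ($97), Ridgeline→Slot 7 ($148), Harbor→Slot 6 ($115), Quanta→Slot 1 ($143) — total 134+97+148+115+143 = $637.
Swapping Ridgeline↔Harbor (Ridgeline→Slot 6 $92, Harbor→Slot 7 $114) loses 57.
No other one-to-one assignment exceeds $637.
Flint's own top slot is Slot 7 ($112), but forcing Flint→Slot 7 and reassigning the rest optimally gives only $635 — worse by 2.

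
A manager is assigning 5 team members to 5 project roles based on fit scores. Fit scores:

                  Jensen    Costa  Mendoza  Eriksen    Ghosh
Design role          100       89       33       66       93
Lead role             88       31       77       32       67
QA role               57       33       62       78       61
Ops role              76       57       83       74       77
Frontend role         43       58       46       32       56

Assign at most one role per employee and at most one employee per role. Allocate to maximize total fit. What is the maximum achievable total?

Maximum total: 400 pts

This is a one-to-one assignment (maximum-weight bipartite matching).
Optimal: Jensen→Lead role (88 pts), Costa→Frontend role (58 pts), Mendoza→Ops role (83 pts), Eriksen→QA role (78 pts), Ghosh→Design role (93 pts) — total 88+58+83+78+93 = 400 pts.
Row-greedy (each employee in turn takes its best remaining role) gives 386 pts, worse by 14.
Next-best assignment: Jensen→Lead role, Costa→Design role, Mendoza→Ops role, Eriksen→QA role, Ghosh→Frontend role = 394 pts.
Every other assignment is strictly worse.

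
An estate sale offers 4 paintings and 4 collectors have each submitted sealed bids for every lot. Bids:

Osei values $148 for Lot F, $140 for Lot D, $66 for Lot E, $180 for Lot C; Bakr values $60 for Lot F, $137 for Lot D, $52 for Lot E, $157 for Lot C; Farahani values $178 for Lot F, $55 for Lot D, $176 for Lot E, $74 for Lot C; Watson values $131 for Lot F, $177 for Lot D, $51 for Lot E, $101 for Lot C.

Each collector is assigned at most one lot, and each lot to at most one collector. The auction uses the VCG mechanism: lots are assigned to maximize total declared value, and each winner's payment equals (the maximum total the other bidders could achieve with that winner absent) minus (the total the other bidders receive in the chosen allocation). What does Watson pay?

Watson pays $14.

Efficient allocation: Osei→Lot F ($148), Bakr→Lot C ($157), Farahani→Lot E ($176), Watson→Lot D ($177); total welfare W = $658.
Watson receives Lot D at value $177, so the others get W − 177 = $481.
Without Watson: best allocation of the remaining 3 bidders over all 4 lots is Osei→Lot C ($180), Bakr→Lot D ($137), Farahani→Lot F ($178), total $495.
VCG payment = (others' best without Watson) − (others' welfare with Watson) = 495 − 481 = $14.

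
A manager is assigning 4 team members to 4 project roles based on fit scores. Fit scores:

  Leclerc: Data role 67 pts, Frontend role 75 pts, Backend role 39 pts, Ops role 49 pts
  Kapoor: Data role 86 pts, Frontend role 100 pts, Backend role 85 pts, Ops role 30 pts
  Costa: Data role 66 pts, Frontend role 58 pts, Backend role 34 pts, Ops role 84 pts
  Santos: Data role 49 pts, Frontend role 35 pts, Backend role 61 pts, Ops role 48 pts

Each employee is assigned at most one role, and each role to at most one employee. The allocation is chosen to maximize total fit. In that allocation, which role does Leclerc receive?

Leclerc receives Data role.

Optimal: Leclerc→Data role (67 pts), Kapoor→Frontend role (100 pts), Costa→Ops role (84 pts), Santos→Backend role (61 pts) — total 67+100+84+61 = 312 pts.
Column-greedy (each role in turn goes to its best remaining employee) gives 306 pts, worse by 6.
Swapping Leclerc↔Kapoor (Leclerc→Frontend role 75 pts, Kapoor→Data role 86 pts) loses 6.
Leclerc's own top role is Frontend role (75 pts), but forcing Leclerc→Frontend role and reassigning the rest optimally gives only 306 pts — worse by 6.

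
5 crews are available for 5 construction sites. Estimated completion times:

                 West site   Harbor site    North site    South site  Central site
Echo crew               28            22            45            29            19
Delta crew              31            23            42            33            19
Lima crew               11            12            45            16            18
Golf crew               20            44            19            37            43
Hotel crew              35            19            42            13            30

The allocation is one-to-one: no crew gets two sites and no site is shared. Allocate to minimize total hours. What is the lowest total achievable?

Minimum total: 84 hours

Optimal: Echo crew→Harbor site (22 hours), Delta crew→Central site (19 hours), Lima crew→West site (11 hours), Golf crew→North site (19 hours), Hotel crew→South site (13 hours) — total 22+19+11+19+13 = 84 hours.
Min-entry greedy (repeatedly take the single cheapest remaining cell) gives 85 hours, worse by 1.
Next-best assignment: Echo crew→Central site, Delta crew→Harbor site, Lima crew→West site, Golf crew→North site, Hotel crew→South site = 85 hours.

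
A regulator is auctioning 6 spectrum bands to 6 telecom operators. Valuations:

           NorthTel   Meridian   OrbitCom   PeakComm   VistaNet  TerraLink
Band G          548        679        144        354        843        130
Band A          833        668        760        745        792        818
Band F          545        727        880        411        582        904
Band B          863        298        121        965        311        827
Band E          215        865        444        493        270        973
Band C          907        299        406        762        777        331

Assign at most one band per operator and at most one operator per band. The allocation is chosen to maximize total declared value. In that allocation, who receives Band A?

This is the linear assignment problem.
Optimal: NorthTel→Band C ($907M), Meridian→Band E ($865M), OrbitCom→Band F ($880M), PeakComm→Band B ($965M), VistaNet→Band G ($843M), TerraLink→Band A ($818M) — total 907+865+880+965+843+818 = $5278M.
Column-greedy (each band in turn goes to its best remaining operator) gives $4816M, worse by 462.
Next-best assignment: NorthTel→Band C, Meridian→Band E, OrbitCom→Band A, PeakComm→Band B, VistaNet→Band G, TerraLink→Band F = $5244M.
Swapping NorthTel↔Meridian (NorthTel→Band E $215M, Meridian→Band C $299M) loses 1258.
TerraLink's own top band is Band E ($973M), but forcing TerraLink→Band E and reassigning the rest optimally gives only $5236M — worse by 42.

TerraLink receives Band A.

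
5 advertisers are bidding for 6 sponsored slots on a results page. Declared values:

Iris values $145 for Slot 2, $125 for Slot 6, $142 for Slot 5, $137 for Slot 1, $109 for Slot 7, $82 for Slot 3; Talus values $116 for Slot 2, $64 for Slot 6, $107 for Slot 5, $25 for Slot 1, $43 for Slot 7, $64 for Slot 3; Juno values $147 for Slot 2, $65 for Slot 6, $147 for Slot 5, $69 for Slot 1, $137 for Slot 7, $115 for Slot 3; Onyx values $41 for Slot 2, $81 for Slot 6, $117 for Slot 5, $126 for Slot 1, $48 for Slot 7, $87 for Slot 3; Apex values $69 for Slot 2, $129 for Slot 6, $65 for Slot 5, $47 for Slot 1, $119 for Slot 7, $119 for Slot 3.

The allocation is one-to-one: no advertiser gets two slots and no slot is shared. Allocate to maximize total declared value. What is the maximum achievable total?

Max total: $650

This is a one-to-one assignment (maximum-weight bipartite matching).
Optimal: Iris→Slot 5 ($142), Talus→Slot 2 ($116), Juno→Slot 7 ($137), Onyx→Slot 1 ($126), Apex→Slot 6 ($129) — total 142+116+137+126+129 = $650.
Column-greedy (each slot in turn goes to its best remaining advertiser) gives $587, worse by 63.
Next-best assignment: Iris→Slot 2, Talus→Slot 5, Juno→Slot 7, Onyx→Slot 1, Apex→Slot 6 = $644.
Swapping Onyx↔Talus (Onyx→Slot 2 $41, Talus→Slot 1 $25) loses 176.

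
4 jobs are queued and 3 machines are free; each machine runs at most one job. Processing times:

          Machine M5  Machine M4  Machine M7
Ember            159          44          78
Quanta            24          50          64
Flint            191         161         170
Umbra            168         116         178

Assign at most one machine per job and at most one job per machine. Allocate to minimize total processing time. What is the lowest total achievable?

This is a one-to-one assignment (minimum-cost bipartite matching).
Optimal: Quanta→Machine M5 (24 min), Umbra→Machine M4 (116 min), Ember→Machine M7 (78 min) — total 24+116+78 = 218 min.
No other one-to-one assignment undercuts 218 min.

Minimum total: 218 min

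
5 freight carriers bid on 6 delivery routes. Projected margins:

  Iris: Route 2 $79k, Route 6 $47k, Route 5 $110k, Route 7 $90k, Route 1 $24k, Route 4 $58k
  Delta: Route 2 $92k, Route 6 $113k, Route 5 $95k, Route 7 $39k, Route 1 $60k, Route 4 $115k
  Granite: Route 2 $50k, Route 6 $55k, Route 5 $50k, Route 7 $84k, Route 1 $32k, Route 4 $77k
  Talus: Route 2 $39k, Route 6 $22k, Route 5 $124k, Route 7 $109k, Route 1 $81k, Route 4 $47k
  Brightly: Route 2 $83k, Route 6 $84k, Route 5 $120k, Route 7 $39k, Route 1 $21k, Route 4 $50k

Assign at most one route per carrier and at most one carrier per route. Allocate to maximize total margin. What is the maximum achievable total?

Treat this as an assignment problem: match each carrier to one route.
Optimal: Iris→Route 2 ($79k), Delta→Route 6 ($113k), Granite→Route 4 ($77k), Talus→Route 7 ($109k), Brightly→Route 5 ($120k) — total 79+113+77+109+120 = $498k.
Column-greedy (each route in turn goes to its best remaining carrier) gives $422k, worse by 76.
Next-best assignment: Iris→Route 5, Delta→Route 6, Granite→Route 4, Talus→Route 7, Brightly→Route 2 = $492k.

Max total: $498k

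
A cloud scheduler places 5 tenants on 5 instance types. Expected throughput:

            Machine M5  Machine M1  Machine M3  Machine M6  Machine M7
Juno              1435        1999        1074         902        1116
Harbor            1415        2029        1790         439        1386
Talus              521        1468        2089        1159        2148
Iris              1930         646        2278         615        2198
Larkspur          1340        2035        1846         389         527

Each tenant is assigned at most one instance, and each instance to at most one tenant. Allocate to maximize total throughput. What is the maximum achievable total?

Max total: 8855 ops/s

Optimal: Juno→Machine M6 (902 ops/s), Harbor→Machine M1 (2029 ops/s), Talus→Machine M7 (2148 ops/s), Iris→Machine M5 (1930 ops/s), Larkspur→Machine M3 (1846 ops/s) — total 902+2029+2148+1930+1846 = 8855 ops/s.
Checked against all permutations: 8855 ops/s is optimal.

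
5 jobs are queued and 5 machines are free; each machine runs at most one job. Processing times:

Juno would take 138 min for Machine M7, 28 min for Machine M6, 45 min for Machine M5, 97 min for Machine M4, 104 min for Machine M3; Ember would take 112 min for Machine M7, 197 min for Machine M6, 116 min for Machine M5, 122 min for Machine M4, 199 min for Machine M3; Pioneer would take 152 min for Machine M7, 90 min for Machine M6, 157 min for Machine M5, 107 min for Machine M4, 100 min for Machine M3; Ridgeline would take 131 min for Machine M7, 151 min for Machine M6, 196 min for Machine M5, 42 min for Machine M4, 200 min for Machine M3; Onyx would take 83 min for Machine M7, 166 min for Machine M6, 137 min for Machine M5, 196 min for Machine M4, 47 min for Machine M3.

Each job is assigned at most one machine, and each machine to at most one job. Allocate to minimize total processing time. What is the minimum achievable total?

Minimum total: 336 min

This is a one-to-one assignment (minimum-cost bipartite matching).
Optimal: Juno→Machine M5 (45 min), Ember→Machine M7 (112 min), Pioneer→Machine M6 (90 min), Ridgeline→Machine M4 (42 min), Onyx→Machine M3 (47 min) — total 45+112+90+42+47 = 336 min.
Checked against all permutations: 336 min is optimal.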